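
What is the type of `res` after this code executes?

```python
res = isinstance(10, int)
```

isinstance() returns bool

bool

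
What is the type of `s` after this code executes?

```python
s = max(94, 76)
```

max() of ints returns int

int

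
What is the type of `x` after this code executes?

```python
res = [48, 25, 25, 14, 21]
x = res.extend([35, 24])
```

list.extend() returns None

NoneType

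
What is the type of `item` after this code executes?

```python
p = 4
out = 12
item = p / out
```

int / int always returns float in Python 3 (4 / 12 = 0.333333)

float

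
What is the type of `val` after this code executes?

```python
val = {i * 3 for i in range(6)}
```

A set comprehension {expr for x in iterable} produces a set

set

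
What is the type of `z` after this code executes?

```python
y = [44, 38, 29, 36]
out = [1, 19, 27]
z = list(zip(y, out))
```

list(zip(...)) returns a list of tuples

list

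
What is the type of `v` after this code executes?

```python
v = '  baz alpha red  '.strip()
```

str.strip() returns str

str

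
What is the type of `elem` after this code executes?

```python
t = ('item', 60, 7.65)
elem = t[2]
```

Index 2 of tuple is 7.65 which is float

float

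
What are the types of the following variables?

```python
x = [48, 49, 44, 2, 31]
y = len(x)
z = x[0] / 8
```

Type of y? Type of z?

len() returns int; int / int returns float

int, float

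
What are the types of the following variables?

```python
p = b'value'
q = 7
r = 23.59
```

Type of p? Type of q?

p is bytes; q is int

bytes, int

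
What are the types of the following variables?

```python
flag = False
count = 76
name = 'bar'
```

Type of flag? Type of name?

flag is bool; name is str

bool, str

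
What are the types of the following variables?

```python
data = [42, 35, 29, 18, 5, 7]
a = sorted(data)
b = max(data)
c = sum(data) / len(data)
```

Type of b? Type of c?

max of ints returns int; int / int returns float

int, float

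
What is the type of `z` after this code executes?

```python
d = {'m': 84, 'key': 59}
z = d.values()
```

.values() returns a dict_values view object

dict_values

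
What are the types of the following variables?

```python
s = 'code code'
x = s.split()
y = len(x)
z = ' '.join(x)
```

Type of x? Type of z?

str.split() returns list; str.join() returns str

list, str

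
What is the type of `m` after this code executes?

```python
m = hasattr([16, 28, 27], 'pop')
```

hasattr() returns bool

bool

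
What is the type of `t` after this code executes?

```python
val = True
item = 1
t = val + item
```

bool + int returns int (True is 1, so 1 + 1 = 2)

int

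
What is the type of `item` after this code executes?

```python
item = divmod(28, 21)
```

divmod() returns a tuple (quotient, remainder)

tuple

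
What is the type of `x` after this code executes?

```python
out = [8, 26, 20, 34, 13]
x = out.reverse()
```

list.reverse() returns None

NoneType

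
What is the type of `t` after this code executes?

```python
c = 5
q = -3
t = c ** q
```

int ** negative int returns float

float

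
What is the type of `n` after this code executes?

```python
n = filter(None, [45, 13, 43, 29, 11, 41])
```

filter() returns a filter iterator object

filter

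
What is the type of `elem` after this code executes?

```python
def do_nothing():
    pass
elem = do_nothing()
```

A function with no return statement returns None

NoneType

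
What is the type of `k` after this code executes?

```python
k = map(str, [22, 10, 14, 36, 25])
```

map() returns a map iterator object

map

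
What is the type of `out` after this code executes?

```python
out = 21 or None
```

'or' returns first truthy value (21, int)

int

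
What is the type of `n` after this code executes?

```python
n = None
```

None has type NoneType

NoneType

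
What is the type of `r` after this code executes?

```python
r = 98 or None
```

'or' returns first truthy value (98, int)

int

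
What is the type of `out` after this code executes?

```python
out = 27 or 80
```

'or' returns the first truthy value (27, which is int)

int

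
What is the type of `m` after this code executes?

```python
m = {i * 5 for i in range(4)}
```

A set comprehension {expr for x in iterable} produces a set

set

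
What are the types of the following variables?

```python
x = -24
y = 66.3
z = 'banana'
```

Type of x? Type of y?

x is int; y is float

int, float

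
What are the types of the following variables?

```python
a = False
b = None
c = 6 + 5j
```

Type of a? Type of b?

a is bool; b is NoneType

bool, NoneType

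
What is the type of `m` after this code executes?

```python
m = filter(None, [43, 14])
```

filter() returns a filter iterator object

filter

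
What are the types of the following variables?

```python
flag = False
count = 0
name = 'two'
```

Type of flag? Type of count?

flag is bool; count is int

bool, int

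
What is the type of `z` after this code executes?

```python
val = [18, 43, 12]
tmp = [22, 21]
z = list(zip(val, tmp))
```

list(zip(...)) returns a list of tuples

list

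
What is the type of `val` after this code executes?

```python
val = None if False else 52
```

Ternary: condition is False, else branch (52) taken → int

int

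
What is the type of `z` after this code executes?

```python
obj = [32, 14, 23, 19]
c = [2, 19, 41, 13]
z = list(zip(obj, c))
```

list(zip(...)) returns a list of tuples

list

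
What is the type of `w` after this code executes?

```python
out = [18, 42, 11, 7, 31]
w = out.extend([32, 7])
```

list.extend() returns None

NoneType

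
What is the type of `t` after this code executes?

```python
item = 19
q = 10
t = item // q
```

int // int returns int (19 // 10 = 1)

int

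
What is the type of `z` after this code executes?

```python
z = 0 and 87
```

'and' returns the first falsy value (0, which is int)

int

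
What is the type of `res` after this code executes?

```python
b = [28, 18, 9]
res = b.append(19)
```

list.append() returns None (mutates in place)

NoneType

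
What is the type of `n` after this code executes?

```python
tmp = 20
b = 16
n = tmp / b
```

int / int always returns float in Python 3 (20 / 16 = 1.25)

float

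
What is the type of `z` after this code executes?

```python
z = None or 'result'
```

'or' with None returns the other value ('result', str)

str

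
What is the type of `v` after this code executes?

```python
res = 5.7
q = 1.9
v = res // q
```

float // float returns float (floor division preserves float type)

float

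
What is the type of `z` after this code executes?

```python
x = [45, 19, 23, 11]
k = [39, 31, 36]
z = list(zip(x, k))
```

list(zip(...)) returns a list of tuples

list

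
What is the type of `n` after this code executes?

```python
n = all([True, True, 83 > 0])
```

all() returns bool

bool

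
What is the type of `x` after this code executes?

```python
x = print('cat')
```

print() returns None

NoneType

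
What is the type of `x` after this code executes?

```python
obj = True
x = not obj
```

'not' always returns bool

bool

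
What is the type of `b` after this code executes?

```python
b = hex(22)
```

hex() returns str representation

str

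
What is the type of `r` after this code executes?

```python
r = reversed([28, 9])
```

reversed() on a list returns a list_reverseiterator

list_reverseiterator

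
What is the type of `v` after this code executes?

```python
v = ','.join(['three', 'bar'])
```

str.join() returns str

str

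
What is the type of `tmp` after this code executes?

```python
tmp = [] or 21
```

'or' returns first truthy value (21, which is int)

int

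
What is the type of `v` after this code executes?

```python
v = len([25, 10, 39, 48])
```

len() always returns int

int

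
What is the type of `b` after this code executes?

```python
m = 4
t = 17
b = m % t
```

int % int returns int (4 % 17 = 4)

int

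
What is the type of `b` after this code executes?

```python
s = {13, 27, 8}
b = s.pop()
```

Popping from a set of ints returns int

int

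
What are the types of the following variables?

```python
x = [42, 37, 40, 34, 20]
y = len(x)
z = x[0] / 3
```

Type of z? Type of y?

int / int returns float; len() returns int

float, int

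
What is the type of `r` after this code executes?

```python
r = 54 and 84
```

'and' returns the last value when all truthy (84, which is int)

int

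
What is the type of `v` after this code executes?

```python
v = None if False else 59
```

Ternary: condition is False, else branch (59) taken → int

int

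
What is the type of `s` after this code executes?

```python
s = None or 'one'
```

'or' with None returns the other value ('one', str)

str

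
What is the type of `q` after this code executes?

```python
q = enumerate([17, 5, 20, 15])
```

enumerate() returns an enumerate iterator object

enumerate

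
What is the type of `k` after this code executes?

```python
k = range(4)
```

range() returns a range object

range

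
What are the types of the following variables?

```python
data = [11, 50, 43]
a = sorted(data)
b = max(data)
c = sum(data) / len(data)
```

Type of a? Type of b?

sorted() returns list; max of ints returns int

list, int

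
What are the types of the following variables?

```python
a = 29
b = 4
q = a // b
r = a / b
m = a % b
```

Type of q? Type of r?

int // int returns int; int / int returns float

int, float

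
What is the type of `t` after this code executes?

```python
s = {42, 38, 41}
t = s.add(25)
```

set.add() returns None (mutates in place)

NoneType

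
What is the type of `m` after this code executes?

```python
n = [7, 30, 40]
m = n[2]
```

Indexing a list of ints returns int (n[2] = 40)

int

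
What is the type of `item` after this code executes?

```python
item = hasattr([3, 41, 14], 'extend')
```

hasattr() returns bool

bool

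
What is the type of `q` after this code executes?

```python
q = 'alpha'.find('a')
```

str.find() returns int (index, or -1)

int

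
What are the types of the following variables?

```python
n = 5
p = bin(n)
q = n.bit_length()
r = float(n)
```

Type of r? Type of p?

float() returns float; bin() returns str

float, str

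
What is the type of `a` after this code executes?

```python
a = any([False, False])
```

any() returns bool

bool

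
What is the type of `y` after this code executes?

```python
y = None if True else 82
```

Ternary: condition is True, if branch (None) taken → NoneType

NoneType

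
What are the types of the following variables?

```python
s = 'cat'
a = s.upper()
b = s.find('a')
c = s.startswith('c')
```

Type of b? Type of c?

str.find() returns int; str.startswith() returns bool

int, bool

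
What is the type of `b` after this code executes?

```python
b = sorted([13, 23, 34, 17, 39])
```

sorted() always returns list

list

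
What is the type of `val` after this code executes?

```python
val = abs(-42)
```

abs() of int returns int

int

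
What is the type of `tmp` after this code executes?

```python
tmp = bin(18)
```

bin() returns str representation

str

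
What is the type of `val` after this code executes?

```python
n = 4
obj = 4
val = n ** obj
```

int ** positive int returns int (4 ** 4 = 256)

int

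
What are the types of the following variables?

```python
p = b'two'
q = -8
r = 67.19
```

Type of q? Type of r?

q is int; r is float

int, float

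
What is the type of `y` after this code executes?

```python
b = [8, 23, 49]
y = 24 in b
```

'in' operator returns bool

bool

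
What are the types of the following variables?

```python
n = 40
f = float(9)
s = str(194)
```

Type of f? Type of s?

f is float; s is str

float, str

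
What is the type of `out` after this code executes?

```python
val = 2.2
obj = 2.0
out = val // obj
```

float // float returns float (floor division preserves float type)

float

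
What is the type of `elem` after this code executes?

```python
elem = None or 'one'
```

'or' with None returns the other value ('one', str)

str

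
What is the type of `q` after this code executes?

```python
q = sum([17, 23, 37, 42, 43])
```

sum() of ints returns int

int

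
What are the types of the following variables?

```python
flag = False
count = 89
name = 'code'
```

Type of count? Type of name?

count is int; name is str

int, str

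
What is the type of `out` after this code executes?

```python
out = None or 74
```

'or' with None returns the other value (74, int)

int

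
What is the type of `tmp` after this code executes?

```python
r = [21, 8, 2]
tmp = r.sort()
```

list.sort() returns None (sorts in place)

NoneType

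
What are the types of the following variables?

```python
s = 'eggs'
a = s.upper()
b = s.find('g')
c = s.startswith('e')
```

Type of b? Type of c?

str.find() returns int; str.startswith() returns bool

int, bool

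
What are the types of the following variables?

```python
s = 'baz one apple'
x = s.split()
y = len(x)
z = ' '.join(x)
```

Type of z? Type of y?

str.join() returns str; len() returns int

str, int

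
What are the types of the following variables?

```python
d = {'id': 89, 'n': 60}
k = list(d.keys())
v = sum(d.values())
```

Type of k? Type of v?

list(...) returns list; sum of int values returns int

list, int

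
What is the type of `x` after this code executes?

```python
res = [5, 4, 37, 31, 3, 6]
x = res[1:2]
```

Slicing a list always returns a list

list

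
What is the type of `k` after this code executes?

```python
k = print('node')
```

print() returns None

NoneType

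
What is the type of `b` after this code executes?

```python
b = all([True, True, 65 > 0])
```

all() returns bool

bool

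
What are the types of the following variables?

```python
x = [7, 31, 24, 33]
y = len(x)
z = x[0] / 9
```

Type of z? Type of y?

int / int returns float; len() returns int

float, int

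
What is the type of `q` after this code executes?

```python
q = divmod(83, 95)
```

divmod() returns a tuple (quotient, remainder)

tuple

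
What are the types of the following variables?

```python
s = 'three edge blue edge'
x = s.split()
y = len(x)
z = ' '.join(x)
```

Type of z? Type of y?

str.join() returns str; len() returns int

str, int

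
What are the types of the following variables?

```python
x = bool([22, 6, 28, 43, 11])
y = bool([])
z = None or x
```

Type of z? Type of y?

None or <bool> returns the bool; bool() returns bool

bool, bool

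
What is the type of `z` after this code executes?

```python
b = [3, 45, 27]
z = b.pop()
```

list.pop() returns the popped element (int here)

int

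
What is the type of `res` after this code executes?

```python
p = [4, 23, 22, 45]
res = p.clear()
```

list.clear() returns None

NoneType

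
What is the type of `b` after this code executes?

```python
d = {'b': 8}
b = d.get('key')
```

dict.get() returns None when key 'key' is not found and no default given

NoneType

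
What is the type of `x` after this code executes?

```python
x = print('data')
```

print() returns None

NoneType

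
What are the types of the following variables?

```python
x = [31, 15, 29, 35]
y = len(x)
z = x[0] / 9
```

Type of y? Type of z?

len() returns int; int / int returns float

int, float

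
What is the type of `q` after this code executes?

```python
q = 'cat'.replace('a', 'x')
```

str.replace() returns str

str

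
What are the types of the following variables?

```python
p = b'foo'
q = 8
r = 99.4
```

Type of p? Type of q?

p is bytes; q is int

bytes, int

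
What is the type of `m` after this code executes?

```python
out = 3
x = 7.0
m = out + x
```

int + float returns float (3 + 7.0 = 10.0)

float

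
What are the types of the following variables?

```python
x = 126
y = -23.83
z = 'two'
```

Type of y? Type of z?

y is float; z is str

float, str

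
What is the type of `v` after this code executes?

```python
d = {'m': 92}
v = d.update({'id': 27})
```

dict.update() returns None

NoneType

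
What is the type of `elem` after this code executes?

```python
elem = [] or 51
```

'or' returns first truthy value (51, which is int)

int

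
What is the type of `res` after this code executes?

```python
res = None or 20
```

'or' with None returns the other value (20, int)

int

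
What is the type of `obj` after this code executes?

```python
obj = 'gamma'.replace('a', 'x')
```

str.replace() returns str

str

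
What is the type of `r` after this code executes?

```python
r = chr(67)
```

chr() returns str (single character)

str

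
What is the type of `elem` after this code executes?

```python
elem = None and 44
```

'and' returns first falsy value (None)

NoneType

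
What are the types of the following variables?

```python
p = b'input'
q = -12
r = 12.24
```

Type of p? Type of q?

p is bytes; q is int

bytes, int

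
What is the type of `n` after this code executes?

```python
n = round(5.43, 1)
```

round() with ndigits arg returns float

float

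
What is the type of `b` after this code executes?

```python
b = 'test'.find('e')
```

str.find() returns int (index, or -1)

int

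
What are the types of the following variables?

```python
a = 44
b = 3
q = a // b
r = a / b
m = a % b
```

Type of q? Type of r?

int // int returns int; int / int returns float

int, float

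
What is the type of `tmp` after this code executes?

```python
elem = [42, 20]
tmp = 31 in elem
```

'in' operator returns bool

bool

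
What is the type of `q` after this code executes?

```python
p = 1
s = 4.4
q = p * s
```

int * float returns float (1 * 4.4 = 4.4)

float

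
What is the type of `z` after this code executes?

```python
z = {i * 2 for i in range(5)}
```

A set comprehension {expr for x in iterable} produces a set

set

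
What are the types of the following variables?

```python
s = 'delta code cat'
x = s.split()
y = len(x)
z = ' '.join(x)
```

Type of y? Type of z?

len() returns int; str.join() returns str

int, str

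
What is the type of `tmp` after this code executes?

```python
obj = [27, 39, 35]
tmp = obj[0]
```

Indexing a list of ints returns int (obj[0] = 27)

int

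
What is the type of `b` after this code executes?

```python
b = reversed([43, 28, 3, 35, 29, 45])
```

reversed() on a list returns a list_reverseiterator

list_reverseiterator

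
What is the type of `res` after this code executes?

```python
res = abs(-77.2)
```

abs() of float returns float

float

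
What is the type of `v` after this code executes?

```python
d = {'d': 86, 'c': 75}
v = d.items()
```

dict.items() returns a dict_items view

dict_items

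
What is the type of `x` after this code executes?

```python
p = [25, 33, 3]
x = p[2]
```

Indexing a list of ints returns int (p[2] = 3)

int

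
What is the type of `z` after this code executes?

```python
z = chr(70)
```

chr() returns str (single character)

str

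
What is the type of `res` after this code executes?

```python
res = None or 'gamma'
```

'or' with None returns the other value ('gamma', str)

str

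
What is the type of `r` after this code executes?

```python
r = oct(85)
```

oct() returns str representation

str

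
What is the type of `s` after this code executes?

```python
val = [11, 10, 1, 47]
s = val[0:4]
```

Slicing a list always returns a list

list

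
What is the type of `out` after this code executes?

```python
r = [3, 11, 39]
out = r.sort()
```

list.sort() returns None (sorts in place)

NoneType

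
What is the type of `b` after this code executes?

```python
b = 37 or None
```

'or' returns first truthy value (37, int)

int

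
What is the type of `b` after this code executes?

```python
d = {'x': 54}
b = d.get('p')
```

dict.get() returns None when key 'p' is not found and no default given

NoneType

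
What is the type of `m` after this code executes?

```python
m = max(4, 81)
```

max() of ints returns int

int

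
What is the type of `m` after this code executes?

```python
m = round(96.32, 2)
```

round() with ndigits arg returns float

float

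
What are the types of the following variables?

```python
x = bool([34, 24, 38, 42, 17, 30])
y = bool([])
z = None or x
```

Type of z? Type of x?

None or <bool> returns the bool; bool() returns bool

bool, bool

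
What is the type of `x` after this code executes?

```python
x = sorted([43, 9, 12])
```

sorted() always returns list

list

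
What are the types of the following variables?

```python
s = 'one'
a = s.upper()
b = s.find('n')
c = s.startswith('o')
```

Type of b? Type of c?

str.find() returns int; str.startswith() returns bool

int, bool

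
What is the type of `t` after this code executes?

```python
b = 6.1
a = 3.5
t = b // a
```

float // float returns float (floor division preserves float type)

float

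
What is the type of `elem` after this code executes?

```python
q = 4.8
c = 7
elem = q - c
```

float - int returns float (4.8 - 7 = -2.2)

float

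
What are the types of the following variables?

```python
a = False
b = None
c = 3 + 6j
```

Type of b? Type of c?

b is NoneType; c is complex

NoneType, complex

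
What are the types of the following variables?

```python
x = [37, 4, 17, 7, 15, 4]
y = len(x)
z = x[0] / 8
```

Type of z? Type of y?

int / int returns float; len() returns int

float, int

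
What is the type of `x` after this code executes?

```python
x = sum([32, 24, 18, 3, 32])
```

sum() of ints returns int

int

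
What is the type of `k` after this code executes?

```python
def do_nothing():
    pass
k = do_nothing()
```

A function with no return statement returns None

NoneType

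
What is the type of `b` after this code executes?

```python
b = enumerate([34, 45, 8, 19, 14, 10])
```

enumerate() returns an enumerate iterator object

enumerate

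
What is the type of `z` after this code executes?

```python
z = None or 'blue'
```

'or' with None returns the other value ('blue', str)

str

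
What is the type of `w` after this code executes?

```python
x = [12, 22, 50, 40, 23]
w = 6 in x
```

'in' operator returns bool

bool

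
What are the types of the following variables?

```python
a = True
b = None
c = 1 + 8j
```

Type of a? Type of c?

a is bool; c is complex

bool, complex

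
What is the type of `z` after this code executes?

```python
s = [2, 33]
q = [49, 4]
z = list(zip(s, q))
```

list(zip(...)) returns a list of tuples

list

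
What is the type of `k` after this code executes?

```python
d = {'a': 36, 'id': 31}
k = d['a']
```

Accessing dict[str, int] with key 'a' returns int value 36

int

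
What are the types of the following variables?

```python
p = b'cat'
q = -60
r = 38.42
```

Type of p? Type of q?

p is bytes; q is int

bytes, int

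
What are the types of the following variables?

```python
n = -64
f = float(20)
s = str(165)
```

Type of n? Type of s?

n is int; s is str

int, str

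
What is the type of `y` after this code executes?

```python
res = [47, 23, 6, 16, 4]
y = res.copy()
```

list.copy() returns list

list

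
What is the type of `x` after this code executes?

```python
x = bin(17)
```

bin() returns str representation

str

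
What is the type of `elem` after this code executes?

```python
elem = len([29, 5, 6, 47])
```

len() always returns int

int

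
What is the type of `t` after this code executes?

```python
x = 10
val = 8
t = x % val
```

int % int returns int (10 % 8 = 2)

int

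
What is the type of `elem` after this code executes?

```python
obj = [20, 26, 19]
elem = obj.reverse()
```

list.reverse() returns None

NoneType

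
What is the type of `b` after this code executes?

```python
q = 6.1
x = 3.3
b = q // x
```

float // float returns float (floor division preserves float type)

float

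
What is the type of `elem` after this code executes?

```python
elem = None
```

None has type NoneType

NoneType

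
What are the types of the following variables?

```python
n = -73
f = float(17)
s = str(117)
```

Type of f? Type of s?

f is float; s is str

float, str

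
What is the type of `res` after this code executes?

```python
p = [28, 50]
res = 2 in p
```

'in' operator returns bool

bool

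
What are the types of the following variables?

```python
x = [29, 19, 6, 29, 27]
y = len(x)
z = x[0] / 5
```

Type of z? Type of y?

int / int returns float; len() returns int

float, int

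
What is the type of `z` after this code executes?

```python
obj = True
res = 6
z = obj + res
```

bool + int returns int (True is 1, so 1 + 6 = 7)

int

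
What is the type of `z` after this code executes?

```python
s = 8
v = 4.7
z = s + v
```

int + float returns float (8 + 4.7 = 12.7)

float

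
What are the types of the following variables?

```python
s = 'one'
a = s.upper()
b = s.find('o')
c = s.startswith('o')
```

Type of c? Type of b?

str.startswith() returns bool; str.find() returns int

bool, int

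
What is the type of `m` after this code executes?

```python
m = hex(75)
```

hex() returns str representation

str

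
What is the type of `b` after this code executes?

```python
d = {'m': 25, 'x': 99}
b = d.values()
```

.values() returns a dict_values view object

dict_values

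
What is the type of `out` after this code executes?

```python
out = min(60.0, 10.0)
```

min() of floats returns float

float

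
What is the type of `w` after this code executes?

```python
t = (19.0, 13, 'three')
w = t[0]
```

Index 0 of tuple is 19.0 which is float

float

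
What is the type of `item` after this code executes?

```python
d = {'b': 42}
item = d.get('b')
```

dict.get() returns the value (int) when key is found

int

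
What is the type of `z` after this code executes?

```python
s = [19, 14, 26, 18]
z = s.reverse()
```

list.reverse() returns None

NoneType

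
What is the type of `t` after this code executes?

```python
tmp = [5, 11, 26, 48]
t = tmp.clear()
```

list.clear() returns None

NoneType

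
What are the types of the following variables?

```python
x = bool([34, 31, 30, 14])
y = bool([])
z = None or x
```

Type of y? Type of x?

bool() returns bool; bool() returns bool

bool, bool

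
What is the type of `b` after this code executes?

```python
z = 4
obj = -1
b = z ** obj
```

int ** negative int returns float

float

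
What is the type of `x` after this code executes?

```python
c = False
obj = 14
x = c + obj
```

bool + int returns int (False is 0, so 0 + 14 = 14)

int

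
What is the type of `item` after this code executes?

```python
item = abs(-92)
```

abs() of int returns int

int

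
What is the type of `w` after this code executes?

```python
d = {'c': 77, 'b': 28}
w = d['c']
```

Accessing dict[str, int] with key 'c' returns int value 77

int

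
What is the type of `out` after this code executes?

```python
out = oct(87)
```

oct() returns str representation

str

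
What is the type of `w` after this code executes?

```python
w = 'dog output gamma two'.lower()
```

str.lower() returns str

str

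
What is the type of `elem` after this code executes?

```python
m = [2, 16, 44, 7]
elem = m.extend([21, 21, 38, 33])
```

list.extend() returns None

NoneType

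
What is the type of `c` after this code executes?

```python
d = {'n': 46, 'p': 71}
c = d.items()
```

dict.items() returns a dict_items view

dict_items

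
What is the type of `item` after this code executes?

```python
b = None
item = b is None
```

'is' comparison returns bool

bool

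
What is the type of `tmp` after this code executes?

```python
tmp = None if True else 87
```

Ternary: condition is True, if branch (None) taken → NoneType

NoneType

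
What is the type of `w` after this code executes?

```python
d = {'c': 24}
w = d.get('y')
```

dict.get() returns None when key 'y' is not found and no default given

NoneType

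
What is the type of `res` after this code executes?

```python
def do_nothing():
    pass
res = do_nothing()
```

A function with no return statement returns None

NoneType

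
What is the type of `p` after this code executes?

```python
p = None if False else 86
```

Ternary: condition is False, else branch (86) taken → int

int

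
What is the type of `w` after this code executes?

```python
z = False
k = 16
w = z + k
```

bool + int returns int (False is 0, so 0 + 16 = 16)

int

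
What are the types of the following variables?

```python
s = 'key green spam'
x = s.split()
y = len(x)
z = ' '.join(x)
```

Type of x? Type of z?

str.split() returns list; str.join() returns str

list, str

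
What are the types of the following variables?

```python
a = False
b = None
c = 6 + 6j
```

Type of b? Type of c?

b is NoneType; c is complex

NoneType, complex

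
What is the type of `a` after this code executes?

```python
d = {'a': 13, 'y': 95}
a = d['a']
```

Accessing dict[str, int] with key 'a' returns int value 13

int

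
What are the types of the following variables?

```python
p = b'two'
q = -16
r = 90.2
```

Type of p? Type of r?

p is bytes; r is float

bytes, float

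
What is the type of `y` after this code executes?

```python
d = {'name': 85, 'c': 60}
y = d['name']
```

Accessing dict[str, int] with key 'name' returns int value 85

int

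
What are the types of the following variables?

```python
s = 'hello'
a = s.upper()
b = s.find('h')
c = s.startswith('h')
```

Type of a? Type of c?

str.upper() returns str; str.startswith() returns bool

str, bool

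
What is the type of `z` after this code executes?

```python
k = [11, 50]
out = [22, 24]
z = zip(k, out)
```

zip() returns a zip iterator object

zip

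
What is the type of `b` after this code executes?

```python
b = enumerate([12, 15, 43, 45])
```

enumerate() returns an enumerate iterator object

enumerate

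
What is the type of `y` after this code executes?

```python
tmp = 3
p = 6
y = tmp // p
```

int // int returns int (3 // 6 = 0)

int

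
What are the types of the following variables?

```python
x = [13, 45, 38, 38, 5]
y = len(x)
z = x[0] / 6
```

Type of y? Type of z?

len() returns int; int / int returns float

int, float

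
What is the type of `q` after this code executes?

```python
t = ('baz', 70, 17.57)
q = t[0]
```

Index 0 of tuple is 'baz' which is str

str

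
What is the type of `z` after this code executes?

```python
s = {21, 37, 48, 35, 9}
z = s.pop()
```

Popping from a set of ints returns int

int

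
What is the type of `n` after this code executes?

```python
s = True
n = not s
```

'not' always returns bool

bool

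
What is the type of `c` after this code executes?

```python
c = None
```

None has type NoneType

NoneType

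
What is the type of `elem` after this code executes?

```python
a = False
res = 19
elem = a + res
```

bool + int returns int (False is 0, so 0 + 19 = 19)

int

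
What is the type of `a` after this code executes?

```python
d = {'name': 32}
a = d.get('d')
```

dict.get() returns None when key 'd' is not found and no default given

NoneType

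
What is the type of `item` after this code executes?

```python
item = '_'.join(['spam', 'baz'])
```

str.join() returns str

str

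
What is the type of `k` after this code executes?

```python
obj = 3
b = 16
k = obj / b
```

int / int always returns float in Python 3 (3 / 16 = 0.1875)

float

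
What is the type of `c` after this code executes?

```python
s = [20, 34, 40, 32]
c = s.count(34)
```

list.count() returns int

int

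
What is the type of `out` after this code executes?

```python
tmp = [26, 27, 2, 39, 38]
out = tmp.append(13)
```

list.append() returns None (mutates in place)

NoneType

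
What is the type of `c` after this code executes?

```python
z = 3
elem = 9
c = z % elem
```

int % int returns int (3 % 9 = 3)

int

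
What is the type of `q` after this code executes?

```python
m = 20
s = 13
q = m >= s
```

Comparison operators return bool

bool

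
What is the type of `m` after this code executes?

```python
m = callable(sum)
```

callable() returns bool

bool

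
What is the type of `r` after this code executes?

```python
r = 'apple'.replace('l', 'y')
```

str.replace() returns str

str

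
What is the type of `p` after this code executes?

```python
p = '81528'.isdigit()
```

str.isdigit() returns bool

bool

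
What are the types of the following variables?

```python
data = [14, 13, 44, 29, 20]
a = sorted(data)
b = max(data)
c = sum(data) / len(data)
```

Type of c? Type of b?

int / int returns float; max of ints returns int

float, int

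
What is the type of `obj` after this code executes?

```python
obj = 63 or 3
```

'or' returns the first truthy value (63, which is int)

int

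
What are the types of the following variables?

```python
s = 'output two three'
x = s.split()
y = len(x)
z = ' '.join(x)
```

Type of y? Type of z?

len() returns int; str.join() returns str

int, str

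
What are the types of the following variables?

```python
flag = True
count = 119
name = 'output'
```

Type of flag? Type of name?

flag is bool; name is str

bool, str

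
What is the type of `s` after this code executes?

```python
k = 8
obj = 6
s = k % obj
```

int % int returns int (8 % 6 = 2)

int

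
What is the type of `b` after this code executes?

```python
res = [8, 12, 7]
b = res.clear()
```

list.clear() returns None

NoneType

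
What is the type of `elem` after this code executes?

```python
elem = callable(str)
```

callable() returns bool

bool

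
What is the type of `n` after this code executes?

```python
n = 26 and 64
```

'and' returns the last value when all truthy (64, which is int)

int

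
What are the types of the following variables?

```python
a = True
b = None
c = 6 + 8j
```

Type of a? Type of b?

a is bool; b is NoneType

bool, NoneType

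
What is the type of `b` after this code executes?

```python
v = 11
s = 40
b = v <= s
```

Comparison operators return bool

bool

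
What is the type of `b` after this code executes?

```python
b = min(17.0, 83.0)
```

min() of floats returns float

float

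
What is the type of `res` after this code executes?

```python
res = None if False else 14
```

Ternary: condition is False, else branch (14) taken → int

int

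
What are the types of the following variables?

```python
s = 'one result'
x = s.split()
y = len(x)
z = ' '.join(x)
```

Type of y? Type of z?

len() returns int; str.join() returns str

int, str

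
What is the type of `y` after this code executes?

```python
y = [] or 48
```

'or' returns first truthy value (48, which is int)

int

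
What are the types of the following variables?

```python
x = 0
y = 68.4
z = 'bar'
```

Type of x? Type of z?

x is int; z is str

int, str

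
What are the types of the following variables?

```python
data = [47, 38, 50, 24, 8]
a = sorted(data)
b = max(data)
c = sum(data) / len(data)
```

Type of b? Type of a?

max of ints returns int; sorted() returns list

int, list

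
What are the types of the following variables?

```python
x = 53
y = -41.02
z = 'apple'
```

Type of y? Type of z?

y is float; z is str

float, str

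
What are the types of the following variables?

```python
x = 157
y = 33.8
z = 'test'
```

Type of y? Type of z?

y is float; z is str

float, str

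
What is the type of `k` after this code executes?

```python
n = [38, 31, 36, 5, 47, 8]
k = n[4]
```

Indexing a list of ints returns int (n[4] = 47)

int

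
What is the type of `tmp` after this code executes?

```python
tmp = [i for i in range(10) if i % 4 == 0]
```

A list comprehension [...] produces a list

list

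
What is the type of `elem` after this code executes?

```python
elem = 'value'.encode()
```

str.encode() returns bytes

bytes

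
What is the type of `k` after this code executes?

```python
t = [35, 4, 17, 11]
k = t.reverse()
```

list.reverse() returns None

NoneType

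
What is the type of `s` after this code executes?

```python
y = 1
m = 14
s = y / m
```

int / int always returns float in Python 3 (1 / 14 = 0.0714286)

float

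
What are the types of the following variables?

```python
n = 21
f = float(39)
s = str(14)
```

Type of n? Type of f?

n is int; f is float

int, float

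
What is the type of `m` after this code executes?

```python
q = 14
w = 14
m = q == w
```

Equality comparison returns bool

bool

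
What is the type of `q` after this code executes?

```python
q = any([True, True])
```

any() returns bool

bool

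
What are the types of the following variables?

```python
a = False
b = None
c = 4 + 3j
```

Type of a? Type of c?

a is bool; c is complex

bool, complex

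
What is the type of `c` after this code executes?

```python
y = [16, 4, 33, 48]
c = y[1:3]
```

Slicing a list always returns a list

list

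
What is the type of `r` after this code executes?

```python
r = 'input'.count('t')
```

str.count() returns int

int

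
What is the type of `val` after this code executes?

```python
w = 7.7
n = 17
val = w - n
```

float - int returns float (7.7 - 17 = -9.3)

float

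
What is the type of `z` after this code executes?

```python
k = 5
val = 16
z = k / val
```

int / int always returns float in Python 3 (5 / 16 = 0.3125)

float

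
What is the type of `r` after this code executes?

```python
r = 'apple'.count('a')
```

str.count() returns int

int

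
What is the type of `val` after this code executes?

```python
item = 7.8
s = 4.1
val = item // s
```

float // float returns float (floor division preserves float type)

float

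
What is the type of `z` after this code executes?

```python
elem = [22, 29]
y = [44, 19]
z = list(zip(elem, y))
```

list(zip(...)) returns a list of tuples

list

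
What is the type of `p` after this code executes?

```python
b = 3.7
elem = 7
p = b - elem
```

float - int returns float (3.7 - 7 = -3.3)

float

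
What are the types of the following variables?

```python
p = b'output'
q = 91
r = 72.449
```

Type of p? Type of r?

p is bytes; r is float

bytes, float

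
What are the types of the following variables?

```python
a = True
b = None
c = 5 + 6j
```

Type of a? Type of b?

a is bool; b is NoneType

bool, NoneType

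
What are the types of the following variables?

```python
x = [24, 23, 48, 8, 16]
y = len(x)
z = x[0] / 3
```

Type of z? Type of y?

int / int returns float; len() returns int

float, int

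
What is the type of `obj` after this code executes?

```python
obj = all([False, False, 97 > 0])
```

all() returns bool

bool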